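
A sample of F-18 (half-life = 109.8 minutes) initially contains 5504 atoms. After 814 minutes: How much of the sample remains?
N = N₀(1/2)^(t/t½) = 32.28 atoms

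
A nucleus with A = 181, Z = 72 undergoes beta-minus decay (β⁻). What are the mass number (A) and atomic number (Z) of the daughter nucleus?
Daughter: A = 181, Z = 73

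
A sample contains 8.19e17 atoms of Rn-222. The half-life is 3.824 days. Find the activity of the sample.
A = λN = 1.485e17 decays/day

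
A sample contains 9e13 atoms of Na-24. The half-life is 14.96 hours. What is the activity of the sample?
A = λN = 4.17e12 decays/hour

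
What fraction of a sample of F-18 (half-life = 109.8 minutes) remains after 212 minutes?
N/N₀ = (1/2)^(t/t½) = 0.2623 = 26.2%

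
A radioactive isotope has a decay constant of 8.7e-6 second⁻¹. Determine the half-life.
t½ = ln(2)/λ = 79670 seconds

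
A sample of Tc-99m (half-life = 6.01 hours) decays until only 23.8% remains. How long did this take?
t = t½ × log₂(N₀/N) = 12.45 hours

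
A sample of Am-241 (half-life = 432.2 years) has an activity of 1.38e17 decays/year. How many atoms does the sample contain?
N = A/λ = 8.605e19 atoms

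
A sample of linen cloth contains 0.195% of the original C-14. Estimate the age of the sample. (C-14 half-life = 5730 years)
Age = t½ × log₂(1/ratio) = 51580 years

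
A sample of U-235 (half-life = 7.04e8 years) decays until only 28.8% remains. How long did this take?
t = t½ × log₂(N₀/N) = 1.264e9 years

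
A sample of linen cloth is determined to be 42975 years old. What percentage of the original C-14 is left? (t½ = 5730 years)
N/N₀ = (1/2)^(t/t½) = 0.005524 = 0.552%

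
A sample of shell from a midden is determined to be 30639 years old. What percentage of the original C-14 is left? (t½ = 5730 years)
N/N₀ = (1/2)^(t/t½) = 0.02457 = 2.46%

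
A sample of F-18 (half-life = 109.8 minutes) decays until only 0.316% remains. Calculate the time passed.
t = t½ × log₂(N₀/N) = 912 minutes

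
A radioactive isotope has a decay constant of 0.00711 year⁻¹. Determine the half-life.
t½ = ln(2)/λ = 97.49 years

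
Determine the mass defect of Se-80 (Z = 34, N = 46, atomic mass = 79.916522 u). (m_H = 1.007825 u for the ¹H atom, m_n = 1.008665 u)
Δm = Z·m_H + N·m_n − M = 0.7481 u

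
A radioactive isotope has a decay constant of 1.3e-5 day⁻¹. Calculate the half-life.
t½ = ln(2)/λ = 53320 days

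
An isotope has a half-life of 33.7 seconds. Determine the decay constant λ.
λ = ln(2)/t½ = 0.02057 second⁻¹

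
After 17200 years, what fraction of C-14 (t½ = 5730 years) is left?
N/N₀ = (1/2)^(t/t½) = 0.1248 = 12.5%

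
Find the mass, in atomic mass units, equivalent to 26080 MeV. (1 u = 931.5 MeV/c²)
m = E/c² = 28 u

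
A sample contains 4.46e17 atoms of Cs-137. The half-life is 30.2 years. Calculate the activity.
A = λN = 1.024e16 decays/year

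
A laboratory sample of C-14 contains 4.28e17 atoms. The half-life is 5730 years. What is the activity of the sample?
A = λN = 5.177e13 decays/year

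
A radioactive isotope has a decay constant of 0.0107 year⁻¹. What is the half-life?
t½ = ln(2)/λ = 64.78 years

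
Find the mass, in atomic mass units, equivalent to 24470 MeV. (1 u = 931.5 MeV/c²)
m = E/c² = 26.27 u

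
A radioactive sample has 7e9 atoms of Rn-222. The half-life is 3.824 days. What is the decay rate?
A = λN = 1.269e9 decays/day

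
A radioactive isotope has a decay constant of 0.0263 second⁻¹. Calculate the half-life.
t½ = ln(2)/λ = 26.36 seconds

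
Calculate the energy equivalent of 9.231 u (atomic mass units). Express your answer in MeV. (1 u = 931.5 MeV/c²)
E = mc² = 8599 MeV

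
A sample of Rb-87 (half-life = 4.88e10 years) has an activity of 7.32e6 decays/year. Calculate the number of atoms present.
N = A/λ = 5.154e17 atoms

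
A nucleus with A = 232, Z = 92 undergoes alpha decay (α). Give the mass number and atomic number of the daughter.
Daughter: A = 228, Z = 90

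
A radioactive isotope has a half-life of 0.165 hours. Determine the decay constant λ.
λ = ln(2)/t½ = 4.201 hour⁻¹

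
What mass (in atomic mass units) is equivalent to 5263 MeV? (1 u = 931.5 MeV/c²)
m = E/c² = 5.65 u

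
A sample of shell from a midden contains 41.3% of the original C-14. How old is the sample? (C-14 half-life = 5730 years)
Age = t½ × log₂(1/ratio) = 7310 years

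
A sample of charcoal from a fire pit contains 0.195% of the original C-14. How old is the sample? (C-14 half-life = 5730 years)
Age = t½ × log₂(1/ratio) = 51580 years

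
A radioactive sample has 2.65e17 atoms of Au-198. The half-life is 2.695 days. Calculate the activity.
A = λN = 6.816e16 decays/day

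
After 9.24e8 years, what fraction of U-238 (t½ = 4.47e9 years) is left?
N/N₀ = (1/2)^(t/t½) = 0.8665 = 86.7%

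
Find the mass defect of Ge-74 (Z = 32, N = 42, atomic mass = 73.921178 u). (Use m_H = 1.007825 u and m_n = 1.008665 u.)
Δm = Z·m_H + N·m_n − M = 0.6932 u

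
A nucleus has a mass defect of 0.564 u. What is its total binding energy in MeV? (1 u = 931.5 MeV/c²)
B.E. = Δm × 931.5 = 525.4 MeV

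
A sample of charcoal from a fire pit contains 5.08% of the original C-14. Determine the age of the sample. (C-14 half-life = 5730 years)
Age = t½ × log₂(1/ratio) = 24630 years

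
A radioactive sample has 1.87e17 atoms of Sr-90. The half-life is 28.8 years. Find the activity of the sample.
A = λN = 4.501e15 decays/year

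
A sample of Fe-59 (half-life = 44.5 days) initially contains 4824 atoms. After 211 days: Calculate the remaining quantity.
N = N₀(1/2)^(t/t½) = 180.3 atoms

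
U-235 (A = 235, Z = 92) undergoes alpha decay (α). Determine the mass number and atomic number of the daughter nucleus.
Daughter: A = 231, Z = 90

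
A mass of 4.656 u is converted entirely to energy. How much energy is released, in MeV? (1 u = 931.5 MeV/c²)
E = mc² = 4337 MeV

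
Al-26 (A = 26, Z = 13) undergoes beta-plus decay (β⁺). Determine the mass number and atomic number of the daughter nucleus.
Daughter: A = 26, Z = 12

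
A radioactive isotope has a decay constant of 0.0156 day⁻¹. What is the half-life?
t½ = ln(2)/λ = 44.43 days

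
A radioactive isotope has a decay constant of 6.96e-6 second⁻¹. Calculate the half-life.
t½ = ln(2)/λ = 99590 seconds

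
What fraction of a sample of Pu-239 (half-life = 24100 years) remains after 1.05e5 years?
N/N₀ = (1/2)^(t/t½) = 0.0488 = 4.88%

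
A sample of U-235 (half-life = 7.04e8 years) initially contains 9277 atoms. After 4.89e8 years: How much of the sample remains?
N = N₀(1/2)^(t/t½) = 5732 atoms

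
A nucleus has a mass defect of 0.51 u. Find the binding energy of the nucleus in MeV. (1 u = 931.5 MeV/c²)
B.E. = Δm × 931.5 = 475.1 MeV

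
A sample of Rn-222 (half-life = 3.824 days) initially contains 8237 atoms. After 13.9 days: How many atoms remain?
N = N₀(1/2)^(t/t½) = 663 atoms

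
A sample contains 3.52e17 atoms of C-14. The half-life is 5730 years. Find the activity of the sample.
A = λN = 4.258e13 decays/year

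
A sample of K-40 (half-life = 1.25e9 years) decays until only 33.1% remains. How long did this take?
t = t½ × log₂(N₀/N) = 1.994e9 years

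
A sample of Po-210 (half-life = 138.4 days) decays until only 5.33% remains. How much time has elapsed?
t = t½ × log₂(N₀/N) = 585.4 days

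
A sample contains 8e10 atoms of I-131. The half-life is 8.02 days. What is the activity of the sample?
A = λN = 6.914e9 decays/day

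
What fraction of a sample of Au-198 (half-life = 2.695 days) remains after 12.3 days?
N/N₀ = (1/2)^(t/t½) = 0.04228 = 4.23%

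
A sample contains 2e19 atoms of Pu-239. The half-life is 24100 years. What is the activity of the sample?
A = λN = 5.752e14 decays/year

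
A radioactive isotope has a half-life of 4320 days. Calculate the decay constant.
λ = ln(2)/t½ = 1.605e-4 day⁻¹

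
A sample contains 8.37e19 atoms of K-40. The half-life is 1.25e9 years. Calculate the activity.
A = λN = 4.641e10 decays/year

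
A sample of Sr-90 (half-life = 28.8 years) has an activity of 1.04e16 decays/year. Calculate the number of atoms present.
N = A/λ = 4.321e17 atoms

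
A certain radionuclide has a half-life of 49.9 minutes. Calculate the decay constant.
λ = ln(2)/t½ = 0.01389 minute⁻¹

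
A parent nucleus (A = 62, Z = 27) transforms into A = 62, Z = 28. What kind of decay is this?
ΔA = 0, ΔZ = +1 ⇒ beta-minus decay (β⁻)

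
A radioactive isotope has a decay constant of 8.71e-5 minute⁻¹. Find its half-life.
t½ = ln(2)/λ = 7958 minutes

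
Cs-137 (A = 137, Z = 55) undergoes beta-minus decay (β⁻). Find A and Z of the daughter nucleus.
Daughter: A = 137, Z = 56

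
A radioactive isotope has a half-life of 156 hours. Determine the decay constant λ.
λ = ln(2)/t½ = 0.004443 hour⁻¹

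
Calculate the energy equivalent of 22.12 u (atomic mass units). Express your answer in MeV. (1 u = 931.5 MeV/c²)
E = mc² = 20600 MeV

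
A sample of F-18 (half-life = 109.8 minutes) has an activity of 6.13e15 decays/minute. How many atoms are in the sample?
N = A/λ = 9.71e17 atoms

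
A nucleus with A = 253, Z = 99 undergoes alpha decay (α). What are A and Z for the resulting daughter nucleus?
Daughter: A = 249, Z = 97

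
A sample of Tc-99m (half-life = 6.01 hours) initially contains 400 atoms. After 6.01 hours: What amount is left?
N = N₀(1/2)^(t/t½) = 200 atoms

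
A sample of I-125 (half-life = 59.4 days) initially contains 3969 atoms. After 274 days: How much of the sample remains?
N = N₀(1/2)^(t/t½) = 162.2 atoms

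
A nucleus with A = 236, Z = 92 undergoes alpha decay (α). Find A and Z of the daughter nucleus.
Daughter: A = 232, Z = 90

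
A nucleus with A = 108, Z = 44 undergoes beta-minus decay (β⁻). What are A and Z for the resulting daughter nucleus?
Daughter: A = 108, Z = 45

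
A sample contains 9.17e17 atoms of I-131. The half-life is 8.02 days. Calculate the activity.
A = λN = 7.925e16 decays/day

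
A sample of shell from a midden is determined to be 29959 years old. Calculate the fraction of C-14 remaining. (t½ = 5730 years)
N/N₀ = (1/2)^(t/t½) = 0.02667 = 2.67%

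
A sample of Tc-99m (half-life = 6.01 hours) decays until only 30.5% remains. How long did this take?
t = t½ × log₂(N₀/N) = 10.3 hours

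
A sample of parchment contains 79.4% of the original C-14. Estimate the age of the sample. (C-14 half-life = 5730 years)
Age = t½ × log₂(1/ratio) = 1907 years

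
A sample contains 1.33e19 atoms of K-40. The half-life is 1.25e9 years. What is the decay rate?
A = λN = 7.375e9 decays/year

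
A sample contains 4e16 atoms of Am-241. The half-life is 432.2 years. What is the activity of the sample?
A = λN = 6.415e13 decays/year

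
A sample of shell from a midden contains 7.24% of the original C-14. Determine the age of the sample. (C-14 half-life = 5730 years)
Age = t½ × log₂(1/ratio) = 21700 years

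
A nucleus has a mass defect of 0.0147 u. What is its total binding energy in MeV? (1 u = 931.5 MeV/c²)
B.E. = Δm × 931.5 = 13.69 MeV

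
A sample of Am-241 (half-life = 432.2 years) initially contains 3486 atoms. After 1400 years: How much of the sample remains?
N = N₀(1/2)^(t/t½) = 369.2 atoms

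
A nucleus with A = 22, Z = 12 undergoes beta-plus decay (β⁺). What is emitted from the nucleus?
β⁺: positron (e⁺) + neutrino (νₑ)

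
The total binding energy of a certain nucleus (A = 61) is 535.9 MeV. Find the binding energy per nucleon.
B.E./A = 535.9/61 = 8.785 MeV/nucleon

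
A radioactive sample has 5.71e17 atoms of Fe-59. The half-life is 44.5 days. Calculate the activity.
A = λN = 8.894e15 decays/day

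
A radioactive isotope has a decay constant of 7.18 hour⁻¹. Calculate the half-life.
t½ = ln(2)/λ = 0.09654 hours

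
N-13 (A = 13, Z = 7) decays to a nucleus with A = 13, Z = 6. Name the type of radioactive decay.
ΔA = 0, ΔZ = -1 ⇒ beta-plus decay (β⁺) or electron capture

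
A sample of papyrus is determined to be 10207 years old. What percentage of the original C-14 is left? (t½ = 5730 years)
N/N₀ = (1/2)^(t/t½) = 0.2909 = 29.1%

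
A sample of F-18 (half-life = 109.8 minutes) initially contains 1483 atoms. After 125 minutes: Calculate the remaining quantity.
N = N₀(1/2)^(t/t½) = 673.7 atoms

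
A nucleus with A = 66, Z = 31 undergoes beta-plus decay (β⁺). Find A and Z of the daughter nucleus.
Daughter: A = 66, Z = 30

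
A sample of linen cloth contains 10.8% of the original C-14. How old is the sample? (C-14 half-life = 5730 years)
Age = t½ × log₂(1/ratio) = 18400 years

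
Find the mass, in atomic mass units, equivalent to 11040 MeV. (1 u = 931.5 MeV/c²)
m = E/c² = 11.85 u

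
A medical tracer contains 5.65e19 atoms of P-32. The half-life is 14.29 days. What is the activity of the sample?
A = λN = 2.741e18 decays/day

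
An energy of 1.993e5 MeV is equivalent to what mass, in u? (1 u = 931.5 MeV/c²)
m = E/c² = 214 u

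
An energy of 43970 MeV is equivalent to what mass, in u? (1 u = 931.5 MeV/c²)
m = E/c² = 47.2 u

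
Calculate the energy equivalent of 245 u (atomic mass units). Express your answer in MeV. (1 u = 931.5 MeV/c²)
E = mc² = 2.282e5 MeV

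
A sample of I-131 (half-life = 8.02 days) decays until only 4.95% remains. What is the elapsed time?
t = t½ × log₂(N₀/N) = 34.78 days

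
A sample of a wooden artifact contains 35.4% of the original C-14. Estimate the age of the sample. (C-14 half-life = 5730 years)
Age = t½ × log₂(1/ratio) = 8585 years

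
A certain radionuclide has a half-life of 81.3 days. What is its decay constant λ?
λ = ln(2)/t½ = 0.008526 day⁻¹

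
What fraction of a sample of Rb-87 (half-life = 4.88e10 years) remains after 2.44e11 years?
N/N₀ = (1/2)^(t/t½) = 0.03125 = 3.12%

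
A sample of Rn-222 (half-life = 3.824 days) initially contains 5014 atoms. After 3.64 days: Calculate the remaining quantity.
N = N₀(1/2)^(t/t½) = 2592 atoms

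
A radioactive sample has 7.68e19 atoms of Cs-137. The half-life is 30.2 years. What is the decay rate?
A = λN = 1.763e18 decays/year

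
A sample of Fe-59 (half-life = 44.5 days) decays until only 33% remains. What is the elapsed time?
t = t½ × log₂(N₀/N) = 71.18 days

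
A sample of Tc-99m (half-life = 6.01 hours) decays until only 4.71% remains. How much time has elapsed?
t = t½ × log₂(N₀/N) = 26.49 hours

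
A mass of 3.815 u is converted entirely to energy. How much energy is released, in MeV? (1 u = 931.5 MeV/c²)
E = mc² = 3554 MeV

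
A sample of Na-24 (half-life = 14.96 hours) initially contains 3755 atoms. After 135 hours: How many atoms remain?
N = N₀(1/2)^(t/t½) = 7.213 atoms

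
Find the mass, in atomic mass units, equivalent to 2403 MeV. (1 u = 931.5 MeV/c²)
m = E/c² = 2.58 u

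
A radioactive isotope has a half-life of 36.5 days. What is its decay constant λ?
λ = ln(2)/t½ = 0.01899 day⁻¹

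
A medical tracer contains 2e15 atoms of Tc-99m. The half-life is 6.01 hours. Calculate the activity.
A = λN = 2.307e14 decays/hour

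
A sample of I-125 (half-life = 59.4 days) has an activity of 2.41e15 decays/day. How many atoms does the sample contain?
N = A/λ = 2.065e17 atoms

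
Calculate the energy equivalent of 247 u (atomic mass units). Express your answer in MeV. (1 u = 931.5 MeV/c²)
E = mc² = 2.301e5 MeV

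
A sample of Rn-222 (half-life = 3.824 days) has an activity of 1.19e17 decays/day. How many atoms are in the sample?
N = A/λ = 6.565e17 atoms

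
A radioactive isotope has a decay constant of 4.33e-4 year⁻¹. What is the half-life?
t½ = ln(2)/λ = 1601 years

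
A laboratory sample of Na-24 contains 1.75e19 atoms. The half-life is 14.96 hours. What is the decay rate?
A = λN = 8.108e17 decays/hour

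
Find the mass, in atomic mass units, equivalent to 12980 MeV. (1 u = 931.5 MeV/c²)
m = E/c² = 13.93 u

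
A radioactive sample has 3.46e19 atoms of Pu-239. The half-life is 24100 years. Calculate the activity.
A = λN = 9.951e14 decays/year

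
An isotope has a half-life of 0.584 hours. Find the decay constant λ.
λ = ln(2)/t½ = 1.187 hour⁻¹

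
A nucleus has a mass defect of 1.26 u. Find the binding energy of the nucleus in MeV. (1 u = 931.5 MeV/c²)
B.E. = Δm × 931.5 = 1174 MeV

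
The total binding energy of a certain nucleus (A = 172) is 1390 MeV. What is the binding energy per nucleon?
B.E./A = 1390/172 = 8.081 MeV/nucleon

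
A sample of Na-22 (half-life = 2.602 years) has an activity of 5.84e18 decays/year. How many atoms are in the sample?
N = A/λ = 2.192e19 atoms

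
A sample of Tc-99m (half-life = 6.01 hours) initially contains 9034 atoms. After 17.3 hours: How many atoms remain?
N = N₀(1/2)^(t/t½) = 1228 atoms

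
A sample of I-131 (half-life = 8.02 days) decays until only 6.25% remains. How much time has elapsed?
t = t½ × log₂(N₀/N) = 32.08 days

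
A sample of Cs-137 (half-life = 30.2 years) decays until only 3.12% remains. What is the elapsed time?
t = t½ × log₂(N₀/N) = 151.1 years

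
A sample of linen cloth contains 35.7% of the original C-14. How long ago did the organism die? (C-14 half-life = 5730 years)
Age = t½ × log₂(1/ratio) = 8515 years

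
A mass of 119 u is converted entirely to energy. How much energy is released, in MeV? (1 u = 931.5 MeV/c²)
E = mc² = 1.108e5 MeV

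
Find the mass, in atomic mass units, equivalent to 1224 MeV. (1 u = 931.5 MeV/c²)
m = E/c² = 1.314 u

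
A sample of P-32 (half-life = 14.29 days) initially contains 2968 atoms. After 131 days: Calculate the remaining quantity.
N = N₀(1/2)^(t/t½) = 5.162 atoms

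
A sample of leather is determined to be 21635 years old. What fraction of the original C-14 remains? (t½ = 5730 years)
N/N₀ = (1/2)^(t/t½) = 0.07301 = 7.3%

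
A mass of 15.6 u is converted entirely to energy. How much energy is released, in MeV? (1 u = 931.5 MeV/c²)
E = mc² = 14530 MeV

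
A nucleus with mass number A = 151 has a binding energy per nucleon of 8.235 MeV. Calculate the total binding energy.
B.E. = 8.235 × 151 = 1243 MeV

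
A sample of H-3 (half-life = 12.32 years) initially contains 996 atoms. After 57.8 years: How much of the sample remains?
N = N₀(1/2)^(t/t½) = 38.54 atoms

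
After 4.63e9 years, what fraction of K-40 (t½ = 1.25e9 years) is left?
N/N₀ = (1/2)^(t/t½) = 0.07673 = 7.67%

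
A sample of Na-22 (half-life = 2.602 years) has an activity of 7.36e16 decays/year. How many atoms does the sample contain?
N = A/λ = 2.763e17 atoms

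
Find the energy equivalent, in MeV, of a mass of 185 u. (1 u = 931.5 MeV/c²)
E = mc² = 1.723e5 MeV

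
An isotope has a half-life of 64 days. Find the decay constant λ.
λ = ln(2)/t½ = 0.01083 day⁻¹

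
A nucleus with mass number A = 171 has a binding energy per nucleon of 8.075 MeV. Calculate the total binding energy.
B.E. = 8.075 × 171 = 1381 MeV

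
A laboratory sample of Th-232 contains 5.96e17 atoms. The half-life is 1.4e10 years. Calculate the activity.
A = λN = 2.951e7 decays/year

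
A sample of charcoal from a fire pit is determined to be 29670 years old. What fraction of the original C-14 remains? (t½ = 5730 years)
N/N₀ = (1/2)^(t/t½) = 0.02762 = 2.76%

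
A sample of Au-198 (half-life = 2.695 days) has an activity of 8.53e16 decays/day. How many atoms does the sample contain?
N = A/λ = 3.317e17 atoms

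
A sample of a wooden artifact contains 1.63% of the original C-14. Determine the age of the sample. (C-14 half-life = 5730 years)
Age = t½ × log₂(1/ratio) = 34030 years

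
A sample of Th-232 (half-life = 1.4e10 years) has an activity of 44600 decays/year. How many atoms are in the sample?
N = A/λ = 9.008e14 atoms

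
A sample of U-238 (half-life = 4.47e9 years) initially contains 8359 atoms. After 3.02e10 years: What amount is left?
N = N₀(1/2)^(t/t½) = 77.33 atoms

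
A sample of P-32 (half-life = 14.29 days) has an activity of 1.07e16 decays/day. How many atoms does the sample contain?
N = A/λ = 2.206e17 atoms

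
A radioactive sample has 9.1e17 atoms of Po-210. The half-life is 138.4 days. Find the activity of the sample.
A = λN = 4.558e15 decays/day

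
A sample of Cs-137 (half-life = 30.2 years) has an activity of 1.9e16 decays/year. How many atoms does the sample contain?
N = A/λ = 8.278e17 atoms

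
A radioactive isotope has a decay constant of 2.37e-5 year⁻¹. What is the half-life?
t½ = ln(2)/λ = 29250 years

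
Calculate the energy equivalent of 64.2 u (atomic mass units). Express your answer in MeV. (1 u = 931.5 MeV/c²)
E = mc² = 59800 MeV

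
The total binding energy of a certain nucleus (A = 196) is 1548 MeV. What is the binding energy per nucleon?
B.E./A = 1548/196 = 7.898 MeV/nucleon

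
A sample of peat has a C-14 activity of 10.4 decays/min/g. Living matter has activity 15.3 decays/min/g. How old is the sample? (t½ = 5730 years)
Age = t½ × log₂(A₀/A) = 3191 years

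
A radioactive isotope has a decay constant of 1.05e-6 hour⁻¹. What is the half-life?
t½ = ln(2)/λ = 6.601e5 hours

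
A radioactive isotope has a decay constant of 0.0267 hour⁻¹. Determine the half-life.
t½ = ln(2)/λ = 25.96 hours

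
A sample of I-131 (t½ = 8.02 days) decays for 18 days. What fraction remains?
N/N₀ = (1/2)^(t/t½) = 0.211 = 21.1%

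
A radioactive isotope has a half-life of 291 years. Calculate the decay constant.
λ = ln(2)/t½ = 0.002382 year⁻¹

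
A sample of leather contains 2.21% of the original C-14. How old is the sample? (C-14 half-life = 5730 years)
Age = t½ × log₂(1/ratio) = 31510 years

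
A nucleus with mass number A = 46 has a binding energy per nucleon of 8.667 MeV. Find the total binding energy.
B.E. = 8.667 × 46 = 398.7 MeV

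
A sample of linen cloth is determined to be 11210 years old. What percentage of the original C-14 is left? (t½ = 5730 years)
N/N₀ = (1/2)^(t/t½) = 0.2577 = 25.8%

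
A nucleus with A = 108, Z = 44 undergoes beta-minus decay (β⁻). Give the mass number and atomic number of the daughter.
Daughter: A = 108, Z = 45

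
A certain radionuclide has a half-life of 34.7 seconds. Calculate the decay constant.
λ = ln(2)/t½ = 0.01998 second⁻¹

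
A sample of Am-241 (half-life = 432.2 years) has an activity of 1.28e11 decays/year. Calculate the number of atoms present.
N = A/λ = 7.981e13 atoms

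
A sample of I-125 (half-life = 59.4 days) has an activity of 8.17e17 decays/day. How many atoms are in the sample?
N = A/λ = 7.001e19 atoms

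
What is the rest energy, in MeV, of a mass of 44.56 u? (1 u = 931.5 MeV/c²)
E = mc² = 41510 MeV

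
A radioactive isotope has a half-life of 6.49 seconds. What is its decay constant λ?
λ = ln(2)/t½ = 0.1068 second⁻¹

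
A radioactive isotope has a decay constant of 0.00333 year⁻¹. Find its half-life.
t½ = ln(2)/λ = 208.2 years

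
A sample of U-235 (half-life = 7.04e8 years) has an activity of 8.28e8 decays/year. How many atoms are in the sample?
N = A/λ = 8.41e17 atoms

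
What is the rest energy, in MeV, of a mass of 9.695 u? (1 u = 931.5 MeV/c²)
E = mc² = 9031 MeV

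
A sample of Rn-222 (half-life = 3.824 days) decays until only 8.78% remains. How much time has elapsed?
t = t½ × log₂(N₀/N) = 13.42 days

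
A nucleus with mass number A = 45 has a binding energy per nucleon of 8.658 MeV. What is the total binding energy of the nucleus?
B.E. = 8.658 × 45 = 389.6 MeV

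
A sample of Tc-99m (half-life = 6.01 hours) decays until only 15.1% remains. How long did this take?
t = t½ × log₂(N₀/N) = 16.39 hours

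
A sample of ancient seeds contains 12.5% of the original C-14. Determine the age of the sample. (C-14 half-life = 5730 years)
Age = t½ × log₂(1/ratio) = 17190 years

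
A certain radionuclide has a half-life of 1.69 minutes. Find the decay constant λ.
λ = ln(2)/t½ = 0.4101 minute⁻¹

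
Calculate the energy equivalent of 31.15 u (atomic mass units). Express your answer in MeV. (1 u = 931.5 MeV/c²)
E = mc² = 29020 MeV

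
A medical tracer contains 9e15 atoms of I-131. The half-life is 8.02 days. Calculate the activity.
A = λN = 7.778e14 decays/day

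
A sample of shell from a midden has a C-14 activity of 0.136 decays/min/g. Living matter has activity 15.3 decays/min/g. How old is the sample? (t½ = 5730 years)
Age = t½ × log₂(A₀/A) = 39040 years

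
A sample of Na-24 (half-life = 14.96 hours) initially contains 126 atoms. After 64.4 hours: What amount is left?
N = N₀(1/2)^(t/t½) = 6.375 atoms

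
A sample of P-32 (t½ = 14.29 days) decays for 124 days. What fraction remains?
N/N₀ = (1/2)^(t/t½) = 0.002443 = 0.244%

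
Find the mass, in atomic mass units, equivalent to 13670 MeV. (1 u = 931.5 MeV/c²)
m = E/c² = 14.68 u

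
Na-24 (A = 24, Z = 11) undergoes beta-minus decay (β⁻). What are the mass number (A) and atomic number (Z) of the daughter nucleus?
Daughter: A = 24, Z = 12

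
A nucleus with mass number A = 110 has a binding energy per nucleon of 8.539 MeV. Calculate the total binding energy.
B.E. = 8.539 × 110 = 939.3 MeV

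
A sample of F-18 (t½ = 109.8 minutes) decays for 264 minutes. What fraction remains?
N/N₀ = (1/2)^(t/t½) = 0.1889 = 18.9%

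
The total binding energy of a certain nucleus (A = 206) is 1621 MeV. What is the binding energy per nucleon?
B.E./A = 1621/206 = 7.869 MeV/nucleon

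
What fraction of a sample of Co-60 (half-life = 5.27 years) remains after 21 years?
N/N₀ = (1/2)^(t/t½) = 0.06316 = 6.32%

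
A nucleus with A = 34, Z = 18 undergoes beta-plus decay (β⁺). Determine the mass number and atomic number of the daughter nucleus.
Daughter: A = 34, Z = 17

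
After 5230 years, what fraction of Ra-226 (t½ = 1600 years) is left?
N/N₀ = (1/2)^(t/t½) = 0.1038 = 10.4%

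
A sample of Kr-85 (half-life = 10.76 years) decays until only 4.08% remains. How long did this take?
t = t½ × log₂(N₀/N) = 49.66 years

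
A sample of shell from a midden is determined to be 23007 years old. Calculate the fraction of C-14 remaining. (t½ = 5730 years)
N/N₀ = (1/2)^(t/t½) = 0.06185 = 6.18%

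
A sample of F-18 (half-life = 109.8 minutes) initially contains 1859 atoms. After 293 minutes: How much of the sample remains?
N = N₀(1/2)^(t/t½) = 292.4 atoms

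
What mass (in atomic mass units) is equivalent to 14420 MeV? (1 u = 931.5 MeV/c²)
m = E/c² = 15.48 u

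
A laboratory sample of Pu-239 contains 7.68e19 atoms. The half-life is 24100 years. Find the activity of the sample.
A = λN = 2.209e15 decays/year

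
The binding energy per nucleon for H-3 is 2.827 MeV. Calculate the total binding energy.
B.E. = 2.827 × 3 = 8.481 MeV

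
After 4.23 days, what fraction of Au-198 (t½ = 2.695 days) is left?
N/N₀ = (1/2)^(t/t½) = 0.3369 = 33.7%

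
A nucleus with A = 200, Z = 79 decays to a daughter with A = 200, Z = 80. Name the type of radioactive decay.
ΔA = 0, ΔZ = +1 ⇒ beta-minus decay (β⁻)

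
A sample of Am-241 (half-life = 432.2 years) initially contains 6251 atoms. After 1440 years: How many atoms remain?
N = N₀(1/2)^(t/t½) = 620.8 atoms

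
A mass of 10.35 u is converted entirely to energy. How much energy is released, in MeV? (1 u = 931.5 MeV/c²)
E = mc² = 9641 MeV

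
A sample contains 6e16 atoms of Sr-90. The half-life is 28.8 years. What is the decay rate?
A = λN = 1.444e15 decays/year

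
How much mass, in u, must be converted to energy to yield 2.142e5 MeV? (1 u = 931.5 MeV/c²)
m = E/c² = 230 u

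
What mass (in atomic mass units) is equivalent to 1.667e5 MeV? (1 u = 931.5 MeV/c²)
m = E/c² = 179 u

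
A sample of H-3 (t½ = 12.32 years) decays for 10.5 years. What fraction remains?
N/N₀ = (1/2)^(t/t½) = 0.5539 = 55.4%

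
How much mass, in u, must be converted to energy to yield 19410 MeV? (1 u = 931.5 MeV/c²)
m = E/c² = 20.84 u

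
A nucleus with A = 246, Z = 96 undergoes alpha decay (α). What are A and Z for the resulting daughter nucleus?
Daughter: A = 242, Z = 94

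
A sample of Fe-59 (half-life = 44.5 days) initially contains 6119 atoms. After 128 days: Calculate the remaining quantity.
N = N₀(1/2)^(t/t½) = 833.3 atoms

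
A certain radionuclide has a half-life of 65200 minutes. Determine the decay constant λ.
λ = ln(2)/t½ = 1.063e-5 minute⁻¹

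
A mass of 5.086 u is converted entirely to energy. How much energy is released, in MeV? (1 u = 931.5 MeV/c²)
E = mc² = 4738 MeV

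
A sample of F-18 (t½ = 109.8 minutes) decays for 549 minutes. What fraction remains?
N/N₀ = (1/2)^(t/t½) = 0.03125 = 3.12%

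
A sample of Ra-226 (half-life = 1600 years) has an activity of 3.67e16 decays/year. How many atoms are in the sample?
N = A/λ = 8.472e19 atoms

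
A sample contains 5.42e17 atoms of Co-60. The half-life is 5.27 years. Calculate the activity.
A = λN = 7.129e16 decays/year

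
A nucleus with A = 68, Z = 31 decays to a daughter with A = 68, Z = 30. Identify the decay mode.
ΔA = 0, ΔZ = -1 ⇒ beta-plus decay (β⁺) or electron capture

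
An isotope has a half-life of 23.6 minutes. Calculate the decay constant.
λ = ln(2)/t½ = 0.02937 minute⁻¹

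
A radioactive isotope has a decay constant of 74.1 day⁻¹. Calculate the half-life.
t½ = ln(2)/λ = 0.009354 days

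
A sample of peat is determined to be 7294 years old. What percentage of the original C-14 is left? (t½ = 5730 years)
N/N₀ = (1/2)^(t/t½) = 0.4138 = 41.4%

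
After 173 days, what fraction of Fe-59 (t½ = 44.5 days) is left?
N/N₀ = (1/2)^(t/t½) = 0.06756 = 6.76%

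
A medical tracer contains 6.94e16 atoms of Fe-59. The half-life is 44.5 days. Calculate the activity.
A = λN = 1.081e15 decays/day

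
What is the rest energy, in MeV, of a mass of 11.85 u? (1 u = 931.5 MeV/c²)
E = mc² = 11040 MeV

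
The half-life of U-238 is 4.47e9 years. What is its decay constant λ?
λ = ln(2)/t½ = 1.551e-10 year⁻¹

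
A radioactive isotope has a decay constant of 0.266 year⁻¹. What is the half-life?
t½ = ln(2)/λ = 2.606 years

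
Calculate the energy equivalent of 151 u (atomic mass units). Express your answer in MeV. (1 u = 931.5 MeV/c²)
E = mc² = 1.407e5 MeV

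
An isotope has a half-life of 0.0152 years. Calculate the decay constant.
λ = ln(2)/t½ = 45.6 year⁻¹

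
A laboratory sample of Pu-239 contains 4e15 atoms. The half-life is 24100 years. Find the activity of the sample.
A = λN = 1.15e11 decays/year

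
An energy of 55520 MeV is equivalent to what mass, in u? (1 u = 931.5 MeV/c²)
m = E/c² = 59.6 u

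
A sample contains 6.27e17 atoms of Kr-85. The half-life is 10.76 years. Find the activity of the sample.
A = λN = 4.039e16 decays/year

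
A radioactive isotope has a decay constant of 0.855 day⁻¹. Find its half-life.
t½ = ln(2)/λ = 0.8107 days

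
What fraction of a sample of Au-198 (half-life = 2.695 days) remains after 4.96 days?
N/N₀ = (1/2)^(t/t½) = 0.2792 = 27.9%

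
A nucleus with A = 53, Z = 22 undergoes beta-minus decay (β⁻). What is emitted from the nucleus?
β⁻: electron (e⁻) + antineutrino (ν̄ₑ)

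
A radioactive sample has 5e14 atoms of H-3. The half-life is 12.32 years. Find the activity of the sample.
A = λN = 2.813e13 decays/year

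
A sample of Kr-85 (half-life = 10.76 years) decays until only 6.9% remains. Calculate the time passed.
t = t½ × log₂(N₀/N) = 41.5 years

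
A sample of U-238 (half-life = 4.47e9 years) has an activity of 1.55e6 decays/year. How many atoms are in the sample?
N = A/λ = 9.996e15 atoms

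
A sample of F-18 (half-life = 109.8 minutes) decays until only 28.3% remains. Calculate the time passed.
t = t½ × log₂(N₀/N) = 200 minutes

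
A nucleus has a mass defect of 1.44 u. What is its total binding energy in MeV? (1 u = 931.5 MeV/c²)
B.E. = Δm × 931.5 = 1341 MeV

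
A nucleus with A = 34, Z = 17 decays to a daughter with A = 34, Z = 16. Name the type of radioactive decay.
ΔA = 0, ΔZ = -1 ⇒ beta-plus decay (β⁺) or electron capture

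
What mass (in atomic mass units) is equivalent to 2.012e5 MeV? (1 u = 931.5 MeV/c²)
m = E/c² = 216 u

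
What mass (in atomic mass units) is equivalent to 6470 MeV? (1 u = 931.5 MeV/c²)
m = E/c² = 6.946 u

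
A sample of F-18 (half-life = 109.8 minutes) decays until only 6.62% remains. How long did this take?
t = t½ × log₂(N₀/N) = 430.1 minutes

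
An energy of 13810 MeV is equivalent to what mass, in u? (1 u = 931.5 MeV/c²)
m = E/c² = 14.83 u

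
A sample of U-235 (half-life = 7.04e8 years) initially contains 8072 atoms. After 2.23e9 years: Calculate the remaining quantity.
N = N₀(1/2)^(t/t½) = 898.3 atoms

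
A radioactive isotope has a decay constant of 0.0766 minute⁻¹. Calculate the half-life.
t½ = ln(2)/λ = 9.049 minutes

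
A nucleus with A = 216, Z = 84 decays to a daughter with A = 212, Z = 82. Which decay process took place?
ΔA = -4, ΔZ = -2 ⇒ alpha decay (α)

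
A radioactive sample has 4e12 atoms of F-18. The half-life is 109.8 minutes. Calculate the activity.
A = λN = 2.525e10 decays/minute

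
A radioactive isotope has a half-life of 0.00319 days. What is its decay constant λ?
λ = ln(2)/t½ = 217.3 day⁻¹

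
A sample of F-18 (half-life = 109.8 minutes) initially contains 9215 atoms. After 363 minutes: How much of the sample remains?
N = N₀(1/2)^(t/t½) = 931.7 atoms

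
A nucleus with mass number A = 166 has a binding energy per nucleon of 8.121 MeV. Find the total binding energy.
B.E. = 8.121 × 166 = 1348 MeV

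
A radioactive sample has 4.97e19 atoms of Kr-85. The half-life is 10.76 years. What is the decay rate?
A = λN = 3.202e18 decays/year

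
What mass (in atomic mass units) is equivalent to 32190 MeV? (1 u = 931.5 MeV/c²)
m = E/c² = 34.56 u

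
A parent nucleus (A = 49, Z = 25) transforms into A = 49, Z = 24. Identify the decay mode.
ΔA = 0, ΔZ = -1 ⇒ beta-plus decay (β⁺) or electron capture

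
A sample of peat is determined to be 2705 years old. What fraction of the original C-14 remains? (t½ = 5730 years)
N/N₀ = (1/2)^(t/t½) = 0.7209 = 72.1%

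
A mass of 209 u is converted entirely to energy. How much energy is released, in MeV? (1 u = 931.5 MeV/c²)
E = mc² = 1.947e5 MeV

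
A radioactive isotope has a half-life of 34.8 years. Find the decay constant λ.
λ = ln(2)/t½ = 0.01992 year⁻¹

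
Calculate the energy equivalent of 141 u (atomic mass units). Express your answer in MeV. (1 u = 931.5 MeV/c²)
E = mc² = 1.313e5 MeV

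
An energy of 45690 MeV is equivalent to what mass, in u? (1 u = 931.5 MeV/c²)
m = E/c² = 49.05 u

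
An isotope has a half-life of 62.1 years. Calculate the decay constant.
λ = ln(2)/t½ = 0.01116 year⁻¹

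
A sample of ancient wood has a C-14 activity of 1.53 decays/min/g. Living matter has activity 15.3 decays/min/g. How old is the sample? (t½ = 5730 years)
Age = t½ × log₂(A₀/A) = 19030 years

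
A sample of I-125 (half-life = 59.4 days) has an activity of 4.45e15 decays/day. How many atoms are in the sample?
N = A/λ = 3.813e17 atoms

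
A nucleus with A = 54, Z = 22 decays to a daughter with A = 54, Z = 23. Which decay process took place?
ΔA = 0, ΔZ = +1 ⇒ beta-minus decay (β⁻)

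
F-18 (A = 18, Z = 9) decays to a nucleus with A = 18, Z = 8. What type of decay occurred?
ΔA = 0, ΔZ = -1 ⇒ beta-plus decay (β⁺) or electron capture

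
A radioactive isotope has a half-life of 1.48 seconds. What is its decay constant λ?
λ = ln(2)/t½ = 0.4683 second⁻¹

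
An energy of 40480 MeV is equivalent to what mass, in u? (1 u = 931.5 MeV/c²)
m = E/c² = 43.46 u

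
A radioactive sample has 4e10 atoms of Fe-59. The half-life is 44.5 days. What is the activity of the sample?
A = λN = 6.231e8 decays/day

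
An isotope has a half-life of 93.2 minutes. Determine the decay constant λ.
λ = ln(2)/t½ = 0.007437 minute⁻¹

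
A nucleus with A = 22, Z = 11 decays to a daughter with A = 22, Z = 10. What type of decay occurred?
ΔA = 0, ΔZ = -1 ⇒ beta-plus decay (β⁺) or electron capture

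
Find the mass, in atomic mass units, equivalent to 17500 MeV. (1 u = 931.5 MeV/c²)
m = E/c² = 18.79 u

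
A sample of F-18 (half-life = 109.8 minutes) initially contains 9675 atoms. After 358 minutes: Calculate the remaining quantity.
N = N₀(1/2)^(t/t½) = 1010 atoms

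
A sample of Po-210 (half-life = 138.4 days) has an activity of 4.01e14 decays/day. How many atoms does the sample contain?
N = A/λ = 8.007e16 atoms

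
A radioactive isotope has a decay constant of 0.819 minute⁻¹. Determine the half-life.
t½ = ln(2)/λ = 0.8463 minutes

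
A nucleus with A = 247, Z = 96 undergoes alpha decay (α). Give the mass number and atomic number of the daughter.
Daughter: A = 243, Z = 94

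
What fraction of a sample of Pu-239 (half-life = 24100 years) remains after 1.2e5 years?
N/N₀ = (1/2)^(t/t½) = 0.0317 = 3.17%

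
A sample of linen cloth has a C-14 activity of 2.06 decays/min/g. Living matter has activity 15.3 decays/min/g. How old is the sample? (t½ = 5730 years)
Age = t½ × log₂(A₀/A) = 16580 years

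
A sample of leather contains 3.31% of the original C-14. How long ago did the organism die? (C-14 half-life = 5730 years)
Age = t½ × log₂(1/ratio) = 28170 years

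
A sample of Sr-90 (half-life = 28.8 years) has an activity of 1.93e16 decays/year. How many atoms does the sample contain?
N = A/λ = 8.019e17 atoms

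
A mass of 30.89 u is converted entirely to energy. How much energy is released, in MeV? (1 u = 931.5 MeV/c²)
E = mc² = 28770 MeV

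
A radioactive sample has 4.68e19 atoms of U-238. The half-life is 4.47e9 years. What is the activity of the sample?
A = λN = 7.257e9 decays/year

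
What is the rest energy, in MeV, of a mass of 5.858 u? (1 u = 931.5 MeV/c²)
E = mc² = 5457 MeV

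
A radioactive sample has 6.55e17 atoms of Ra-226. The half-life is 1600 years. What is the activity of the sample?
A = λN = 2.838e14 decays/year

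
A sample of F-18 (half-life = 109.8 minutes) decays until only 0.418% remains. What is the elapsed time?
t = t½ × log₂(N₀/N) = 867.7 minutes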